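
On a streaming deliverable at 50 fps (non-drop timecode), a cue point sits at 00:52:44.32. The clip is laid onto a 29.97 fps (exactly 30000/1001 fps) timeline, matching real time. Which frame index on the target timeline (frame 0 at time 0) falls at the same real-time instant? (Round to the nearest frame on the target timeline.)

frame 94844

Source frame index: (0×3600 + 52×60 + 44) × 50 + 32 = 158232.
Real time: 158232 / (50) = 79116/25 s.
Target frame: (79116/25) × (30000/1001) = 94939200/1001 ≈ 94844.356 → 94844.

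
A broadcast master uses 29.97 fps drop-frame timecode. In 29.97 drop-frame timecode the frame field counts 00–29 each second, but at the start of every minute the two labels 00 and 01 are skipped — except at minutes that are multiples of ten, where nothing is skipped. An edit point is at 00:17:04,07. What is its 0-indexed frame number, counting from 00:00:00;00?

30695

As if non-drop at 30 labels/s: (0 × 3600 + 17 × 60 + 4) × 30 + 7 = 30727.
Minute boundaries passed: 17; those not divisible by 10: 17 − 1 = 16; dropped labels = 2 × 16 = 32.
Actual frame index = 30727 − 32 = 30695.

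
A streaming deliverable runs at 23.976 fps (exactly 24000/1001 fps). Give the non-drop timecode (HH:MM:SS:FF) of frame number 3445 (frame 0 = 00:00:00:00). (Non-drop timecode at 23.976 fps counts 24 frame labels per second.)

3445 ÷ 24 = 143 full seconds, remainder 13 frames.
143 s = 0 h 2 min 23 s.
Timecode: 00:02:23:13.

00:02:23:13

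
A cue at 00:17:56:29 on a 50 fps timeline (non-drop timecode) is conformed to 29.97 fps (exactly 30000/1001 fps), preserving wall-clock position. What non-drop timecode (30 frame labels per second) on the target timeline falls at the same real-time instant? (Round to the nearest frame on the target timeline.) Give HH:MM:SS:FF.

Source frame index: (0×3600 + 17×60 + 56) × 50 + 29 = 53829.
Real time: 53829 / (50) = 53829/50 s.
Target frame: (53829/50) × (30000/1001) = 32297400/1001 ≈ 32265.135 → 32265.
At 30 labels/s: frame 32265 → 00:17:55:15.

00:17:55:15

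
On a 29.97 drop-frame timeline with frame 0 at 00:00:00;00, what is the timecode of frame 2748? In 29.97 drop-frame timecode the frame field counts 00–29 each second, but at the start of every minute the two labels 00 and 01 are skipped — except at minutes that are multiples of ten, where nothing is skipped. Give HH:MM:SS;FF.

Each 10-minute DF block holds 10 × 60 × 30 − 9 × 2 = 17982 frames. 2748 ÷ 17982 → 0 full blocks, remainder 2748.
Within the partial block the first minute is 1800 frames and each further minute 1798, so 1 further minute boundary passed. Total skipped labels = 18 × 0 + 2 × 1 = 2.
Non-drop label index = 2748 + 2 = 2750; at 30 labels/s that is 00:01:31:20, i.e. DF 00:01:31;20.

00:01:31;20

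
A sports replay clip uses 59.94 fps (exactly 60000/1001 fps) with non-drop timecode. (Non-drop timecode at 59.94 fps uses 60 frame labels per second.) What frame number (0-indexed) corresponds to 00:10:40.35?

38435

Total seconds to the label: (0 × 3600 + 10 × 60 + 40) = 640.
Frame index = 640 × 60 + 35 = 38435.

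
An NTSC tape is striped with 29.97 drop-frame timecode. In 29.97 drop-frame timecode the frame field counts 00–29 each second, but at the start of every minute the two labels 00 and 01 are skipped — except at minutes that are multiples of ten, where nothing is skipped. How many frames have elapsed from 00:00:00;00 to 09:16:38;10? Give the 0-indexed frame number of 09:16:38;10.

As if non-drop at 30 labels/s: (9 × 3600 + 16 × 60 + 38) × 30 + 10 = 1001950.
Minute boundaries passed: 556; those not divisible by 10: 556 − 55 = 501; dropped labels = 2 × 501 = 1002.
Actual frame index = 1001950 − 1002 = 1000948.

1000948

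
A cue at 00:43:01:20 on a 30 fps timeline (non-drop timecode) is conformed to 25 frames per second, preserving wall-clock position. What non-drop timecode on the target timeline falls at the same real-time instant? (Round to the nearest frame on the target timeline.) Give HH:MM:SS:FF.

00:43:01:17

Source frame index: (0×3600 + 43×60 + 1) × 30 + 20 = 77450.
Real time: 77450 / (30) = 7745/3 s.
Target frame: (7745/3) × (25) = 193625/3 ≈ 64541.667 → 64542.
At 25 labels/s: frame 64542 → 00:43:01:17.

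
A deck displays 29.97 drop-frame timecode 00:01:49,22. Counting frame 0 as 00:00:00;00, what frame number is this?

3290

As if non-drop at 30 labels/s: (0 × 3600 + 1 × 60 + 49) × 30 + 22 = 3292.
Minute boundaries passed: 1; those not divisible by 10: 1 − 0 = 1; dropped labels = 2 × 1 = 2.
Actual frame index = 3292 − 2 = 3290.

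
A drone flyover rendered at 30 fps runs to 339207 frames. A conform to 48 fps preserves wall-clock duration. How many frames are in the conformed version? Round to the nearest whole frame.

Frames at target rate = 339207 × (48) / (30) = 2713656/5 ≈ 542731.200.
Nearest whole frame: 542731.

542731 frames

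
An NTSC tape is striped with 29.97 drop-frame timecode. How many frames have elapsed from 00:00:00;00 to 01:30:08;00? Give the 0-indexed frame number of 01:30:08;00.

162078

Complete 10-minute blocks: 9, each 17982 frames → 161838.
Remaining 0 whole minutes in the current block: 0 frames.
Within the current minute: 8 × 30 + 0 = 240. Total = 161838 + 0 + 240 = 162078.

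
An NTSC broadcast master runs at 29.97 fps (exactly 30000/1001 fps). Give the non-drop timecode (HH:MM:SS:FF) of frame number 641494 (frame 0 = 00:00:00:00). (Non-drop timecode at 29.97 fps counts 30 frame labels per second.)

05:56:23:04

641494 ÷ 30 = 21383 full seconds, remainder 4 frames.
21383 s = 5 h 56 min 23 s.
Timecode: 05:56:23:04.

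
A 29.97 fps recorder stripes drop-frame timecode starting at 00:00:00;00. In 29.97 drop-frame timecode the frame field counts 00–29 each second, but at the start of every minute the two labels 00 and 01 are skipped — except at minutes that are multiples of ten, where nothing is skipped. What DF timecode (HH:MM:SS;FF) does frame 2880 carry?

00:01:36;02

Each 10-minute DF block holds 10 × 60 × 30 − 9 × 2 = 17982 frames. 2880 ÷ 17982 → 0 full blocks, remainder 2880.
Within the partial block the first minute is 1800 frames and each further minute 1798, so 1 further minute boundary passed. Total skipped labels = 18 × 0 + 2 × 1 = 2.
Non-drop label index = 2880 + 2 = 2882; at 30 labels/s that is 00:01:36:02, i.e. DF 00:01:36;02.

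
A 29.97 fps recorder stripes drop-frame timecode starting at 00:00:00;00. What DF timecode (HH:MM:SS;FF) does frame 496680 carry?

Ten DF minutes hold 17982 frames, so frame 496680 lies in block 27 (frames 485514–503495) with 11166 frames into that block.
The block's first minute is 1800 frames and the rest 1798 each; 11166 frames reaches minute 6, so 27 × 18 + 6 × 2 = 498 labels have been skipped so far.
Adding those back, label number 496680 + 498 = 497178 at 30 labels/s is 16572 s + 18 f = 4 h 36 min 12 s frame 18, i.e. 04:36:12;18.

04:36:12;18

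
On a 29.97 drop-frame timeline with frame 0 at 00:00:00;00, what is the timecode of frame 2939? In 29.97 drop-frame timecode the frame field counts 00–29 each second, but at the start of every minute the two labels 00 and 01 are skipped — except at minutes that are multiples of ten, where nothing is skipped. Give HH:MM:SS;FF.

00:01:38;01

Each 10-minute DF block holds 10 × 60 × 30 − 9 × 2 = 17982 frames. 2939 ÷ 17982 → 0 full blocks, remainder 2939.
Within the partial block the first minute is 1800 frames and each further minute 1798, so 1 further minute boundary passed. Total skipped labels = 18 × 0 + 2 × 1 = 2.
Non-drop label index = 2939 + 2 = 2941; at 30 labels/s that is 00:01:38:01, i.e. DF 00:01:38;01.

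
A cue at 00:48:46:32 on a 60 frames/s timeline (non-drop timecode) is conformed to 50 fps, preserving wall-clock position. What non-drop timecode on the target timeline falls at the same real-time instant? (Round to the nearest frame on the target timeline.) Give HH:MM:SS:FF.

Source frame index: (0×3600 + 48×60 + 46) × 60 + 32 = 175592.
Real time: 175592 / (60) = 43898/15 s.
Target frame: (43898/15) × (50) = 438980/3 ≈ 146326.667 → 146327.
At 50 labels/s: frame 146327 → 00:48:46:27.

00:48:46:27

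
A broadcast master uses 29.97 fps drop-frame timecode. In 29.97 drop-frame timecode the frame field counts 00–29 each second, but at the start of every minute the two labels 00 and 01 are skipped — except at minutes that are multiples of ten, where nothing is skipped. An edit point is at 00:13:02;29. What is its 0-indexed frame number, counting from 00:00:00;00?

23465

As if non-drop at 30 labels/s: (0 × 3600 + 13 × 60 + 2) × 30 + 29 = 23489.
Minute boundaries passed: 13; those not divisible by 10: 13 − 1 = 12; dropped labels = 2 × 12 = 24.
Actual frame index = 23489 − 24 = 23465.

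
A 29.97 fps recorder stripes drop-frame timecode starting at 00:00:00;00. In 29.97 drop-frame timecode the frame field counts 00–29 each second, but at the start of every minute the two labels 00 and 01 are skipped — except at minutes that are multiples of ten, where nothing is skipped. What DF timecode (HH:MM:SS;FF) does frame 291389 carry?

02:42:02;21

Each 10-minute DF block holds 10 × 60 × 30 − 9 × 2 = 17982 frames. 291389 ÷ 17982 → 16 full blocks, remainder 3677.
Within the partial block the first minute is 1800 frames and each further minute 1798, so 2 further minute boundaries passed. Total skipped labels = 18 × 16 + 2 × 2 = 292.
Non-drop label index = 291389 + 292 = 291681; at 30 labels/s that is 02:42:02:21, i.e. DF 02:42:02;21.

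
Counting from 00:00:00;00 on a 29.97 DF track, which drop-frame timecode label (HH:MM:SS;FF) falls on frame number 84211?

Ten DF minutes hold 17982 frames, so frame 84211 lies in block 4 (frames 71928–89909) with 12283 frames into that block.
The block's first minute is 1800 frames and the rest 1798 each; 12283 frames reaches minute 6, so 4 × 18 + 6 × 2 = 84 labels have been skipped so far.
Adding those back, label number 84211 + 84 = 84295 at 30 labels/s is 2809 s + 25 f = 0 h 46 min 49 s frame 25, i.e. 00:46:49;25.

00:46:49;25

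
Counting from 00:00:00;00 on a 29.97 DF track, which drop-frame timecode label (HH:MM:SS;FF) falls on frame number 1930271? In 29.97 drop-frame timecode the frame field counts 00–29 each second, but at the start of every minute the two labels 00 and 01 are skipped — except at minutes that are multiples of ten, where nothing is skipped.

17:53:26;23

Each 10-minute DF block holds 10 × 60 × 30 − 9 × 2 = 17982 frames. 1930271 ÷ 17982 → 107 full blocks, remainder 6197.
Within the partial block the first minute is 1800 frames and each further minute 1798, so 3 further minute boundaries passed. Total skipped labels = 18 × 107 + 2 × 3 = 1932.
Non-drop label index = 1930271 + 1932 = 1932203; at 30 labels/s that is 17:53:26:23, i.e. DF 17:53:26;23.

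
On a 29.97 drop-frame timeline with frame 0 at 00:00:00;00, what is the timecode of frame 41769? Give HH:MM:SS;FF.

Each 10-minute DF block holds 10 × 60 × 30 − 9 × 2 = 17982 frames. 41769 ÷ 17982 → 2 full blocks, remainder 5805.
Within the partial block the first minute is 1800 frames and each further minute 1798, so 3 further minute boundaries passed. Total skipped labels = 18 × 2 + 2 × 3 = 42.
Non-drop label index = 41769 + 42 = 41811; at 30 labels/s that is 00:23:13:21, i.e. DF 00:23:13;21.

00:23:13;21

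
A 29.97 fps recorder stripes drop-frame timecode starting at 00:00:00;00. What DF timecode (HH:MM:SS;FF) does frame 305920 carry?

02:50:07;16

Each 10-minute DF block holds 10 × 60 × 30 − 9 × 2 = 17982 frames. 305920 ÷ 17982 → 17 full blocks, remainder 226.
Within the partial block the first minute is 1800 frames and each further minute 1798, so 0 further minute boundaries passed. Total skipped labels = 18 × 17 + 2 × 0 = 306.
Non-drop label index = 305920 + 306 = 306226; at 30 labels/s that is 02:50:07:16, i.e. DF 02:50:07;16.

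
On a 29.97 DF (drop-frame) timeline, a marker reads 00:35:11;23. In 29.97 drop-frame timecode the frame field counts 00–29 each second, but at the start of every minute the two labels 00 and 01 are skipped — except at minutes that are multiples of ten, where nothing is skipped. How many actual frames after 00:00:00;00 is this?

Complete 10-minute blocks: 3, each 17982 frames → 53946.
Remaining 5 whole minutes in the current block: 1800 + 4 × 1798 = 8992 frames.
Within the current minute: 11 × 30 + 23 − 2 = 351 (labels ;00/;01 skipped at this minute). Total = 53946 + 8992 + 351 = 63289.

63289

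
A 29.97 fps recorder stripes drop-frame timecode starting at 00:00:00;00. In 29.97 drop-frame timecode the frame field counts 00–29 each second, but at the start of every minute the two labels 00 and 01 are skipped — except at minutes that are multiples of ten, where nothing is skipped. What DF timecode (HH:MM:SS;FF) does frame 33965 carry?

00:18:53;09

Ten DF minutes hold 17982 frames, so frame 33965 lies in block 1 (frames 17982–35963) with 15983 frames into that block.
The block's first minute is 1800 frames and the rest 1798 each; 15983 frames reaches minute 8, so 1 × 18 + 8 × 2 = 34 labels have been skipped so far.
Adding those back, label number 33965 + 34 = 33999 at 30 labels/s is 1133 s + 9 f = 0 h 18 min 53 s frame 9, i.e. 00:18:53;09.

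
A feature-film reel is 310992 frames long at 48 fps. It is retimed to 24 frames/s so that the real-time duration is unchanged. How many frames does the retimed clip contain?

155496 frames

Target frames = source frames × (target rate / source rate) = 310992 × (24)/(48) = 310992 × 1/2 = 155496.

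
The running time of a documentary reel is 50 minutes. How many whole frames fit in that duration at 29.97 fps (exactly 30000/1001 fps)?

50 min = 3000 s.
Frames = 3000 × 30000/1001 = 90000000/1001 ≈ 89910.0899.
Complete frames: 89910.

89910 frames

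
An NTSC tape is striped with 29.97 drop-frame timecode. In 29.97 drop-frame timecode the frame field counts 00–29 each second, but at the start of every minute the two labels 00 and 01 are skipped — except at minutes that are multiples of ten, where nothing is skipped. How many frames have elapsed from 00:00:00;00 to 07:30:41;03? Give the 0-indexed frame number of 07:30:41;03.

As if non-drop at 30 labels/s: (7 × 3600 + 30 × 60 + 41) × 30 + 3 = 811233.
Minute boundaries passed: 450; those not divisible by 10: 450 − 45 = 405; dropped labels = 2 × 405 = 810.
Actual frame index = 811233 − 810 = 810423.

810423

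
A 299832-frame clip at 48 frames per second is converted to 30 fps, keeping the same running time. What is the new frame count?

187395 frames

Target frames = source frames × (target rate / source rate) = 299832 × (30)/(48) = 299832 × 5/8 = 187395.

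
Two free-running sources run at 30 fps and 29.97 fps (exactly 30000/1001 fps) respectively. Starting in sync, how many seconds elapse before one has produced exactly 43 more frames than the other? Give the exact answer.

The gap grows by |30000/1001 − 30| = 30/1001 frames per second.
Time for a 43-frame gap: 43 ÷ (30/1001) = 43043/30 s.

43043/30 seconds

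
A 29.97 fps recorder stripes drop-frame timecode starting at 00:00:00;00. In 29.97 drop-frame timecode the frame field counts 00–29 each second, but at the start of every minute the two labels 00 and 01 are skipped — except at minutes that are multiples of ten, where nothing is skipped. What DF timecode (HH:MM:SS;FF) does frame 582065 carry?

Ten DF minutes hold 17982 frames, so frame 582065 lies in block 32 (frames 575424–593405) with 6641 frames into that block.
The block's first minute is 1800 frames and the rest 1798 each; 6641 frames reaches minute 3, so 32 × 18 + 3 × 2 = 582 labels have been skipped so far.
Adding those back, label number 582065 + 582 = 582647 at 30 labels/s is 19421 s + 17 f = 5 h 23 min 41 s frame 17, i.e. 05:23:41;17.

05:23:41;17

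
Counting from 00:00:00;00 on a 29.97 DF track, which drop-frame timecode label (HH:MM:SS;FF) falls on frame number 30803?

Each 10-minute DF block holds 10 × 60 × 30 − 9 × 2 = 17982 frames. 30803 ÷ 17982 → 1 full block, remainder 12821.
Within the partial block the first minute is 1800 frames and each further minute 1798, so 7 further minute boundaries passed. Total skipped labels = 18 × 1 + 2 × 7 = 32.
Non-drop label index = 30803 + 32 = 30835; at 30 labels/s that is 00:17:07:25, i.e. DF 00:17:07;25.

00:17:07;25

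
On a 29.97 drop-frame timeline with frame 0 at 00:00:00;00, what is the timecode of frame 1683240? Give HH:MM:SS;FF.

15:36:04;06

Ten DF minutes hold 17982 frames, so frame 1683240 lies in block 93 (frames 1672326–1690307) with 10914 frames into that block.
The block's first minute is 1800 frames and the rest 1798 each; 10914 frames reaches minute 6, so 93 × 18 + 6 × 2 = 1686 labels have been skipped so far.
Adding those back, label number 1683240 + 1686 = 1684926 at 30 labels/s is 56164 s + 6 f = 15 h 36 min 4 s frame 6, i.e. 15:36:04;06.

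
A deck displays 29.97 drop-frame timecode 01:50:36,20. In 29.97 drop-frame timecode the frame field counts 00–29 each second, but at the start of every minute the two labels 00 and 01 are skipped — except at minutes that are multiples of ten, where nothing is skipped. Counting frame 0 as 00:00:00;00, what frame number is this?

198902

Complete 10-minute blocks: 11, each 17982 frames → 197802.
Remaining 0 whole minutes in the current block: 0 frames.
Within the current minute: 36 × 30 + 20 = 1100. Total = 197802 + 0 + 1100 = 198902.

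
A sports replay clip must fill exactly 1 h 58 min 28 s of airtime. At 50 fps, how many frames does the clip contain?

1 h 58 min 28 s = 7108 s.
Frames = 7108 × 50 = 355400.

355400 frames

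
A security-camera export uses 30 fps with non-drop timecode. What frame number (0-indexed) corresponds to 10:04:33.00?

frame 1088190

Total seconds to the label: (10 × 3600 + 4 × 60 + 33) = 36273.
Frame index = 36273 × 30 + 0 = 1088190.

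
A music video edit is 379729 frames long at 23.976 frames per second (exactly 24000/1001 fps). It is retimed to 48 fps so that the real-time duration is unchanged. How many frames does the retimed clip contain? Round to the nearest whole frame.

760217 frames

Frames at target rate = 379729 × (48) / (24000/1001) = 380108729/500 ≈ 760217.458.
Nearest whole frame: 760217.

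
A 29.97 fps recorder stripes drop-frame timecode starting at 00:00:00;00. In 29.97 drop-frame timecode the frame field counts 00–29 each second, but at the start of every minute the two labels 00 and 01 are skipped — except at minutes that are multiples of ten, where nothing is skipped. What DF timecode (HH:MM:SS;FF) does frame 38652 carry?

Ten DF minutes hold 17982 frames, so frame 38652 lies in block 2 (frames 35964–53945) with 2688 frames into that block.
The block's first minute is 1800 frames and the rest 1798 each; 2688 frames reaches minute 1, so 2 × 18 + 1 × 2 = 38 labels have been skipped so far.
Adding those back, label number 38652 + 38 = 38690 at 30 labels/s is 1289 s + 20 f = 0 h 21 min 29 s frame 20, i.e. 00:21:29;20.

00:21:29;20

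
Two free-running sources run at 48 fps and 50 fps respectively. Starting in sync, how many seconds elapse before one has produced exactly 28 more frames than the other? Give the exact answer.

The gap grows by |50 − 48| = 2 frames per second.
Time for a 28-frame gap: 28 ÷ (2) = 14 s.

14 seconds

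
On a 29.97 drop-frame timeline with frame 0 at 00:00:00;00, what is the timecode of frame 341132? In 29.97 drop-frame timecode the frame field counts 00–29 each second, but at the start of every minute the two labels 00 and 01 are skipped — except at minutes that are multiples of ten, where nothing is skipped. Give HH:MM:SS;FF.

03:09:42;14

Ten DF minutes hold 17982 frames, so frame 341132 lies in block 18 (frames 323676–341657) with 17456 frames into that block.
The block's first minute is 1800 frames and the rest 1798 each; 17456 frames reaches minute 9, so 18 × 18 + 9 × 2 = 342 labels have been skipped so far.
Adding those back, label number 341132 + 342 = 341474 at 30 labels/s is 11382 s + 14 f = 3 h 9 min 42 s frame 14, i.e. 03:09:42;14.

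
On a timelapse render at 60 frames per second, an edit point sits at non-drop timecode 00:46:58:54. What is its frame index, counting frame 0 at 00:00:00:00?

frame 169134

Total seconds to the label: (0 × 3600 + 46 × 60 + 58) = 2818.
Frame index = 2818 × 60 + 54 = 169134.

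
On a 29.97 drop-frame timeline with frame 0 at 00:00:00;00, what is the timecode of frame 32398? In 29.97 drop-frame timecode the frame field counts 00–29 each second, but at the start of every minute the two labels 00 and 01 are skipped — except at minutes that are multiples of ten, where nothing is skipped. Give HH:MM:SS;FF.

00:18:01;02

Ten DF minutes hold 17982 frames, so frame 32398 lies in block 1 (frames 17982–35963) with 14416 frames into that block.
The block's first minute is 1800 frames and the rest 1798 each; 14416 frames reaches minute 8, so 1 × 18 + 8 × 2 = 34 labels have been skipped so far.
Adding those back, label number 32398 + 34 = 32432 at 30 labels/s is 1081 s + 2 f = 0 h 18 min 1 s frame 2, i.e. 00:18:01;02.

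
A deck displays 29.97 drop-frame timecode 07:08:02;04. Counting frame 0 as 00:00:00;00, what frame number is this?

As if non-drop at 30 labels/s: (7 × 3600 + 8 × 60 + 2) × 30 + 4 = 770464.
Minute boundaries passed: 428; those not divisible by 10: 428 − 42 = 386; dropped labels = 2 × 386 = 772.
Actual frame index = 770464 − 772 = 769692.

769692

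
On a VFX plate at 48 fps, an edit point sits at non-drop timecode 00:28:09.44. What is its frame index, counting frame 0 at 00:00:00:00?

Total seconds to the label: (0 × 3600 + 28 × 60 + 9) = 1689.
Frame index = 1689 × 48 + 44 = 81116.

frame 81116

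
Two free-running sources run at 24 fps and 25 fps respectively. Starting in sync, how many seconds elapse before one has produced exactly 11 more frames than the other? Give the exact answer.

The gap grows by |25 − 24| = 1 frame per second.
Time for a 11-frame gap: 11 ÷ (1) = 11 s.

11 seconds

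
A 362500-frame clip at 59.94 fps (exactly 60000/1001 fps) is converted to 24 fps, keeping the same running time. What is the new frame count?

145145 frames

Target frames = source frames × (target rate / source rate) = 362500 × (24)/(60000/1001) = 362500 × 1001/2500 = 145145.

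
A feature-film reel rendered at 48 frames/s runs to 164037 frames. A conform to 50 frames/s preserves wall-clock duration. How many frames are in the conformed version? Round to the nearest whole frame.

Frames at target rate = 164037 × (50) / (48) = 1366975/8 ≈ 170871.875.
Nearest whole frame: 170872.

170872 frames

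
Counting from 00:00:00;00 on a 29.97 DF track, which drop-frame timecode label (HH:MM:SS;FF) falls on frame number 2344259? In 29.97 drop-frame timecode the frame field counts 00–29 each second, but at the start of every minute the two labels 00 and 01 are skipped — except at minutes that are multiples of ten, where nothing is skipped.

Each 10-minute DF block holds 10 × 60 × 30 − 9 × 2 = 17982 frames. 2344259 ÷ 17982 → 130 full blocks, remainder 6599.
Within the partial block the first minute is 1800 frames and each further minute 1798, so 3 further minute boundaries passed. Total skipped labels = 18 × 130 + 2 × 3 = 2346.
Non-drop label index = 2344259 + 2346 = 2346605; at 30 labels/s that is 21:43:40:05, i.e. DF 21:43:40;05.

21:43:40;05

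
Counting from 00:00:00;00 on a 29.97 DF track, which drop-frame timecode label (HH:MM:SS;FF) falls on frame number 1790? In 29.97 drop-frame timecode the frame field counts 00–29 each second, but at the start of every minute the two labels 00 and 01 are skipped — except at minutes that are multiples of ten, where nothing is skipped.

00:00:59;20

Each 10-minute DF block holds 10 × 60 × 30 − 9 × 2 = 17982 frames. 1790 ÷ 17982 → 0 full blocks, remainder 1790.
Within the partial block the first minute is 1800 frames and each further minute 1798, so 0 further minute boundaries passed. Total skipped labels = 18 × 0 + 2 × 0 = 0.
Non-drop label index = 1790 + 0 = 1790; at 30 labels/s that is 00:00:59:20, i.e. DF 00:00:59;20.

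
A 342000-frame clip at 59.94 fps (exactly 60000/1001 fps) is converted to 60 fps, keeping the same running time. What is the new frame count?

342342 frames

Target frames = source frames × (target rate / source rate) = 342000 × (60)/(60000/1001) = 342000 × 1001/1000 = 342342.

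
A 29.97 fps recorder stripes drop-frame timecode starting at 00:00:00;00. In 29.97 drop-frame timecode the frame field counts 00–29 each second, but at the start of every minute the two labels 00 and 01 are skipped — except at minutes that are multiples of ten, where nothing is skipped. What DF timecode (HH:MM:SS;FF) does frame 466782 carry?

04:19:35;00

Each 10-minute DF block holds 10 × 60 × 30 − 9 × 2 = 17982 frames. 466782 ÷ 17982 → 25 full blocks, remainder 17232.
Within the partial block the first minute is 1800 frames and each further minute 1798, so 9 further minute boundaries passed. Total skipped labels = 18 × 25 + 2 × 9 = 468.
Non-drop label index = 466782 + 468 = 467250; at 30 labels/s that is 04:19:35:00, i.e. DF 04:19:35;00.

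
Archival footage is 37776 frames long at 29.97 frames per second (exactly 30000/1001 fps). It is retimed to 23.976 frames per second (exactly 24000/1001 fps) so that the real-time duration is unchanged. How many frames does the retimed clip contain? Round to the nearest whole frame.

30221 frames

Frames at target rate = 37776 × (24000/1001) / (30000/1001) = 151104/5 ≈ 30220.800.
Nearest whole frame: 30221.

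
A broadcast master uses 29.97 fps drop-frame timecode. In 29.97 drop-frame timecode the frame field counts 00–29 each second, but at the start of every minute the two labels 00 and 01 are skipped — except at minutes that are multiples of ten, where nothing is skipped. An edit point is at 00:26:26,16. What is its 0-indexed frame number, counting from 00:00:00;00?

Complete 10-minute blocks: 2, each 17982 frames → 35964.
Remaining 6 whole minutes in the current block: 1800 + 5 × 1798 = 10790 frames.
Within the current minute: 26 × 30 + 16 − 2 = 794 (labels ;00/;01 skipped at this minute). Total = 35964 + 10790 + 794 = 47548.

47548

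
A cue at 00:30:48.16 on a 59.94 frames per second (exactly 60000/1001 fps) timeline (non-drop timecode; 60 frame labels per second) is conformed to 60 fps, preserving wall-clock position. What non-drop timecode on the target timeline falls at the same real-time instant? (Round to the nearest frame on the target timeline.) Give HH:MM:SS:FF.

Source frame index: (0×3600 + 30×60 + 48) × 60 + 16 = 110896.
Real time: 110896 / (60000/1001) = 6937931/3750 s.
Target frame: (6937931/3750) × (60) = 13875862/125 ≈ 111006.896 → 111007.
At 60 labels/s: frame 111007 → 00:30:50:07.

00:30:50:07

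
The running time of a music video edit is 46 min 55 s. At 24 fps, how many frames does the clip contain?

67560 frames

46 min 55 s = 2815 s.
Frames = 2815 × 24 = 67560.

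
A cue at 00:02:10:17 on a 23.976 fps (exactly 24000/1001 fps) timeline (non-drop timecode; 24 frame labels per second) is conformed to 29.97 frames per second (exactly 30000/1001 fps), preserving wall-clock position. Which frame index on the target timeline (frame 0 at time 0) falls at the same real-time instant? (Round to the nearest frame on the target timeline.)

Source frame index: (0×3600 + 2×60 + 10) × 24 + 17 = 3137.
Real time: 3137 / (24000/1001) = 3140137/24000 s.
Target frame: (3140137/24000) × (30000/1001) = 15685/4 ≈ 3921.250 → 3921.

frame 3921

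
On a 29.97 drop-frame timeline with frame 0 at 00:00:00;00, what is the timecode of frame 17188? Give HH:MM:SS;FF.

Ten DF minutes hold 17982 frames, so frame 17188 lies in block 0 (frames 0–17981) with 17188 frames into that block.
The block's first minute is 1800 frames and the rest 1798 each; 17188 frames reaches minute 9, so 0 × 18 + 9 × 2 = 18 labels have been skipped so far.
Adding those back, label number 17188 + 18 = 17206 at 30 labels/s is 573 s + 16 f = 0 h 9 min 33 s frame 16, i.e. 00:09:33;16.

00:09:33;16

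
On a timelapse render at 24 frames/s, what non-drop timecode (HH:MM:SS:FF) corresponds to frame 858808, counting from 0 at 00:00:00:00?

858808 ÷ 24 = 35783 full seconds, remainder 16 frames.
35783 s = 9 h 56 min 23 s.
Timecode: 09:56:23:16.

09:56:23:16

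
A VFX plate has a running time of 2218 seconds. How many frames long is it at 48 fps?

106464 frames

Frames = 2218 × 48 = 106464.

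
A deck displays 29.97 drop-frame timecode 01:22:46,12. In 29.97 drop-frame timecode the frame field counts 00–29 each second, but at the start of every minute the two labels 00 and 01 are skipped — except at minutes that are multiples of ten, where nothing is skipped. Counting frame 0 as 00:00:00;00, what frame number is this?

148844

Complete 10-minute blocks: 8, each 17982 frames → 143856.
Remaining 2 whole minutes in the current block: 1800 + 1 × 1798 = 3598 frames.
Within the current minute: 46 × 30 + 12 − 2 = 1390 (labels ;00/;01 skipped at this minute). Total = 143856 + 3598 + 1390 = 148844.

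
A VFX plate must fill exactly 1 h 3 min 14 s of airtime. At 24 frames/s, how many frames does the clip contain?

1 h 3 min 14 s = 3794 s.
Frames = 3794 × 24 = 91056.

91056 frames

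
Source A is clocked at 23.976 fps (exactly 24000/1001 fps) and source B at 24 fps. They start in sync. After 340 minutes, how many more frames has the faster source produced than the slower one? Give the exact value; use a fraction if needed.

340 min = 20400 s.
A emits 24000/1001 × 20400 = 489600000/1001 frames; B emits 24 × 20400 = 489600.
Difference = 489600/1001 frames (≈ 489.1109); B is ahead of A.

489600/1001 frames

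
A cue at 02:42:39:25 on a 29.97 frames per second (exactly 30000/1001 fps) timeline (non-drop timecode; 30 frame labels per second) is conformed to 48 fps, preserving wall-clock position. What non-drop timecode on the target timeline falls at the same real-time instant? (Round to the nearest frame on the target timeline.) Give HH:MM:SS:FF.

02:42:49:28

Source frame index: (2×3600 + 42×60 + 39) × 30 + 25 = 292795.
Real time: 292795 / (30000/1001) = 58617559/6000 s.
Target frame: (58617559/6000) × (48) = 58617559/125 ≈ 468940.472 → 468940.
At 48 labels/s: frame 468940 → 02:42:49:28.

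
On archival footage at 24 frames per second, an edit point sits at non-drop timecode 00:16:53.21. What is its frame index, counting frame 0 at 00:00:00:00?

frame 24333

Total seconds to the label: (0 × 3600 + 16 × 60 + 53) = 1013.
Frame index = 1013 × 24 + 21 = 24333.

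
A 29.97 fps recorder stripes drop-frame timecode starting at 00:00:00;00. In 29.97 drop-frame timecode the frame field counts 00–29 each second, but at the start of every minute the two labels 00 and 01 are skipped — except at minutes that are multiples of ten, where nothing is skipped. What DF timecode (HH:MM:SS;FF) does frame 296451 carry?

Each 10-minute DF block holds 10 × 60 × 30 − 9 × 2 = 17982 frames. 296451 ÷ 17982 → 16 full blocks, remainder 8739.
Within the partial block the first minute is 1800 frames and each further minute 1798, so 4 further minute boundaries passed. Total skipped labels = 18 × 16 + 2 × 4 = 296.
Non-drop label index = 296451 + 296 = 296747; at 30 labels/s that is 02:44:51:17, i.e. DF 02:44:51;17.

02:44:51;17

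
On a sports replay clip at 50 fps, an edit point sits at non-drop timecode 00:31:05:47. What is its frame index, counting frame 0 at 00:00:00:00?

frame 93297

Total seconds to the label: (0 × 3600 + 31 × 60 + 5) = 1865.
Frame index = 1865 × 50 + 47 = 93297.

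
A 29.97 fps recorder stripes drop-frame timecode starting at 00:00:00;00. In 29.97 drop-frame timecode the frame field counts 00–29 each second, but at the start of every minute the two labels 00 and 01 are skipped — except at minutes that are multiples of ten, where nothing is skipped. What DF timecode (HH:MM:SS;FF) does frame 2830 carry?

00:01:34;12

Each 10-minute DF block holds 10 × 60 × 30 − 9 × 2 = 17982 frames. 2830 ÷ 17982 → 0 full blocks, remainder 2830.
Within the partial block the first minute is 1800 frames and each further minute 1798, so 1 further minute boundary passed. Total skipped labels = 18 × 0 + 2 × 1 = 2.
Non-drop label index = 2830 + 2 = 2832; at 30 labels/s that is 00:01:34:12, i.e. DF 00:01:34;12.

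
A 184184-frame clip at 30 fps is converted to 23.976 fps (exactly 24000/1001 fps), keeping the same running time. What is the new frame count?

Target frames = source frames × (target rate / source rate) = 184184 × (24000/1001)/(30) = 184184 × 800/1001 = 147200.

147200 frames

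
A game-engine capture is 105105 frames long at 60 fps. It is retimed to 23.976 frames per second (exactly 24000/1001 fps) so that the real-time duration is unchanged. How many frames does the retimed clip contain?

Target frames = source frames × (target rate / source rate) = 105105 × (24000/1001)/(60) = 105105 × 400/1001 = 42000.

42000 frames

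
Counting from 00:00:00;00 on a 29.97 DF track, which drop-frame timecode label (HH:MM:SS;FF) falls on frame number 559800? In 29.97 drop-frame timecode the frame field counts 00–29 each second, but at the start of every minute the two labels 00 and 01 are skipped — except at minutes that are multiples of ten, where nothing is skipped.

Ten DF minutes hold 17982 frames, so frame 559800 lies in block 31 (frames 557442–575423) with 2358 frames into that block.
The block's first minute is 1800 frames and the rest 1798 each; 2358 frames reaches minute 1, so 31 × 18 + 1 × 2 = 560 labels have been skipped so far.
Adding those back, label number 559800 + 560 = 560360 at 30 labels/s is 18678 s + 20 f = 5 h 11 min 18 s frame 20, i.e. 05:11:18;20.

05:11:18;20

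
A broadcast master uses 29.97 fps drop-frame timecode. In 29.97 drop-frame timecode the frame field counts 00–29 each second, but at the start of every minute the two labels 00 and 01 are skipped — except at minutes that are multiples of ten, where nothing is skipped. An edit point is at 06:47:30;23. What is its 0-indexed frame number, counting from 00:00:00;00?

As if non-drop at 30 labels/s: (6 × 3600 + 47 × 60 + 30) × 30 + 23 = 733523.
Minute boundaries passed: 407; those not divisible by 10: 407 − 40 = 367; dropped labels = 2 × 367 = 734.
Actual frame index = 733523 − 734 = 732789.

732789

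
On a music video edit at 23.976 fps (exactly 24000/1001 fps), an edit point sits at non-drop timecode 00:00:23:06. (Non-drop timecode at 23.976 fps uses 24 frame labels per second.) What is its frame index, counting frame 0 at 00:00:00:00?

558

Total seconds to the label: (0 × 3600 + 0 × 60 + 23) = 23.
Frame index = 23 × 24 + 6 = 558.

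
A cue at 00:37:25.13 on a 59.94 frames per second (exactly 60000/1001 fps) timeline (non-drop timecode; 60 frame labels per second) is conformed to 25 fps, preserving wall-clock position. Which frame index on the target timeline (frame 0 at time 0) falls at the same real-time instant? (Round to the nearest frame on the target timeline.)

Source frame index: (0×3600 + 37×60 + 25) × 60 + 13 = 134713.
Real time: 134713 / (60000/1001) = 134847713/60000 s.
Target frame: (134847713/60000) × (25) = 134847713/2400 ≈ 56186.547 → 56187.

frame 56187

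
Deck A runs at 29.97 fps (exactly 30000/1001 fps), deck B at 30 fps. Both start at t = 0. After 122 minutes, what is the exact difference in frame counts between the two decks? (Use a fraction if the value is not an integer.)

219600/1001 frames

122 min = 7320 s.
A emits 30000/1001 × 7320 = 219600000/1001 frames; B emits 30 × 7320 = 219600.
Difference = 219600/1001 frames (≈ 219.3806); B is ahead of A.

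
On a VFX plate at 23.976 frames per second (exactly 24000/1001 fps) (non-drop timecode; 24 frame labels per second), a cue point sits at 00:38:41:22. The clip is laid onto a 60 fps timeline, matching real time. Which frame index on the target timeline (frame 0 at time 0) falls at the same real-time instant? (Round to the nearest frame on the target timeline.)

Source frame index: (0×3600 + 38×60 + 41) × 24 + 22 = 55726.
Real time: 55726 / (24000/1001) = 27890863/12000 s.
Target frame: (27890863/12000) × (60) = 27890863/200 ≈ 139454.315 → 139454.

frame 139454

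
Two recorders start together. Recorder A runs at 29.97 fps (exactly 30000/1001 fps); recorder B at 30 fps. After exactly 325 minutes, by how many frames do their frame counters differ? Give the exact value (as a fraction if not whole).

45000/77 frames

325 min = 19500 s.
A emits 30000/1001 × 19500 = 45000000/77 frames; B emits 30 × 19500 = 585000.
Difference = 45000/77 frames (≈ 584.4156); B is ahead of A.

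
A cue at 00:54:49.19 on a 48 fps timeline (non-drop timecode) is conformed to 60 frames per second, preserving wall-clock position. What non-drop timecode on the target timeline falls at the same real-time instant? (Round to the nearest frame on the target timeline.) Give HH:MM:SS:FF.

Source frame index: (0×3600 + 54×60 + 49) × 48 + 19 = 157891.
Real time: 157891 / (48) = 157891/48 s.
Target frame: (157891/48) × (60) = 789455/4 ≈ 197363.750 → 197364.
At 60 labels/s: frame 197364 → 00:54:49:24.

00:54:49:24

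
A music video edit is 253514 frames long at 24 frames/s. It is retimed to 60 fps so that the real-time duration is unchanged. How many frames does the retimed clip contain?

633785 frames

Target frames = source frames × (target rate / source rate) = 253514 × (60)/(24) = 253514 × 5/2 = 633785.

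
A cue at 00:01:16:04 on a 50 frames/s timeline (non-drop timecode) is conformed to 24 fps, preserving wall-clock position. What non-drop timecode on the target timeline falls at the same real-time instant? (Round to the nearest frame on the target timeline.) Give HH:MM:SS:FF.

00:01:16:02

Source frame index: (0×3600 + 1×60 + 16) × 50 + 4 = 3804.
Real time: 3804 / (50) = 1902/25 s.
Target frame: (1902/25) × (24) = 45648/25 ≈ 1825.920 → 1826.
At 24 labels/s: frame 1826 → 00:01:16:02.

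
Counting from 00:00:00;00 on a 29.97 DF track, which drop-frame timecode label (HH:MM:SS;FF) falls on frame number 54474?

Each 10-minute DF block holds 10 × 60 × 30 − 9 × 2 = 17982 frames. 54474 ÷ 17982 → 3 full blocks, remainder 528.
Within the partial block the first minute is 1800 frames and each further minute 1798, so 0 further minute boundaries passed. Total skipped labels = 18 × 3 + 2 × 0 = 54.
Non-drop label index = 54474 + 54 = 54528; at 30 labels/s that is 00:30:17:18, i.e. DF 00:30:17;18.

00:30:17;18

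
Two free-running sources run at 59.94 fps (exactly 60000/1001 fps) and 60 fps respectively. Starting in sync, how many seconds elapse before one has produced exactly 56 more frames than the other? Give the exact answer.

The gap grows by |60 − 60000/1001| = 60/1001 frames per second.
Time for a 56-frame gap: 56 ÷ (60/1001) = 14014/15 s.

14014/15 seconds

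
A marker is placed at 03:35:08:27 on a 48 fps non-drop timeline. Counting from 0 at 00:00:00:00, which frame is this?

Total seconds to the label: (3 × 3600 + 35 × 60 + 8) = 12908.
Frame index = 12908 × 48 + 27 = 619611.

frame 619611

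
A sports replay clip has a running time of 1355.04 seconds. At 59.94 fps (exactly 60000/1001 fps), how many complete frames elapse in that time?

81221 frames

Frames = 1355.04 × 60000/1001 = 81302400/1001 ≈ 81221.1788.
Complete frames: 81221.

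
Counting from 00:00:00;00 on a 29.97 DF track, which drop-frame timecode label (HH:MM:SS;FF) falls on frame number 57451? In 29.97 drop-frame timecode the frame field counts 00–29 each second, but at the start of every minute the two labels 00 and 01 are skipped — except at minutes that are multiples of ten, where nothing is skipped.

00:31:56;27

Each 10-minute DF block holds 10 × 60 × 30 − 9 × 2 = 17982 frames. 57451 ÷ 17982 → 3 full blocks, remainder 3505.
Within the partial block the first minute is 1800 frames and each further minute 1798, so 1 further minute boundary passed. Total skipped labels = 18 × 3 + 2 × 1 = 56.
Non-drop label index = 57451 + 56 = 57507; at 30 labels/s that is 00:31:56:27, i.e. DF 00:31:56;27.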